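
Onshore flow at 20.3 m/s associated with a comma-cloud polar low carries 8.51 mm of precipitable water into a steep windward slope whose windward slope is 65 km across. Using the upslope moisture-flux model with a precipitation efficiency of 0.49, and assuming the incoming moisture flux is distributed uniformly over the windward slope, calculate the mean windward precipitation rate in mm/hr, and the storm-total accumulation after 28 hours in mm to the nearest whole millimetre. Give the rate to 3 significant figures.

R ≈ 4.69 mm/hr; total ≈ 131 mm

Incoming column moisture flux per unit ridge length: F = V × PW = 20.3 × 8.51 = 172.753 mm·m/s.
Spread over the 65 km slope with efficiency ε = 0.49: R = ε·F/W = 0.49 × 172.753 / 65000 m = 1.302e-03 mm/s.
R = 1.302e-03 × 3600 = 4.69 mm/hr.
Over 28 h: total = 4.69 × 28 = 131.32 ≈ 131 mm.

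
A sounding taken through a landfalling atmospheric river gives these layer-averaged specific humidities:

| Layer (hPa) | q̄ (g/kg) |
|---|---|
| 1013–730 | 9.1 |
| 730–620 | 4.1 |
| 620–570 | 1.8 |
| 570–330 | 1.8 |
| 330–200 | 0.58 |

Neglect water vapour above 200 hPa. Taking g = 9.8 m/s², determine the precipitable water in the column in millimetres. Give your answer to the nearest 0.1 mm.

PW ≈ 37.0 mm

Precipitable water is the column-integrated vapour mass per unit area: PW = (1/g) Σ q̄ Δp, with q in kg/kg and Δp in Pa (1 kg/m² of water = 1 mm).
Layer 1013–730 hPa: Δp = 283 hPa = 28300 Pa, q̄ = 0.0091 kg/kg → 0.0091 × 28300 / 9.8 = 26.28 mm
Layer 730–620 hPa: Δp = 110 hPa = 11000 Pa, q̄ = 0.0041 kg/kg → 0.0041 × 11000 / 9.8 = 4.60 mm
Layer 620–570 hPa: Δp = 50 hPa = 5000 Pa, q̄ = 0.0018 kg/kg → 0.0018 × 5000 / 9.8 = 0.92 mm
Layer 570–330 hPa: Δp = 240 hPa = 24000 Pa, q̄ = 0.0018 kg/kg → 0.0018 × 24000 / 9.8 = 4.41 mm
Layer 330–200 hPa: Δp = 130 hPa = 13000 Pa, q̄ = 0.00058 kg/kg → 0.00058 × 13000 / 9.8 = 0.77 mm
PW = 26.28 + 4.60 + 0.92 + 4.41 + 0.77 = 36.98 ≈ 37.0 mm.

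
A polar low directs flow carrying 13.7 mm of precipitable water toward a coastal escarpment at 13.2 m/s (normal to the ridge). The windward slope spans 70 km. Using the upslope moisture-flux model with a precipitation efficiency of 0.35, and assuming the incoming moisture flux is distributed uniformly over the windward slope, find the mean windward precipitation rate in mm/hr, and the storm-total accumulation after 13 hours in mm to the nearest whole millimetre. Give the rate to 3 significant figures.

Incoming column moisture flux per unit ridge length: F = V × PW = 13.2 × 13.7 = 180.84 mm·m/s.
Spread over the 70 km slope with efficiency ε = 0.35: R = ε·F/W = 0.35 × 180.84 / 70000 m = 9.042e-04 mm/s.
R = 9.042e-04 × 3600 = 3.26 mm/hr.
Over 13 h: total = 3.26 × 13 = 42.38 ≈ 42 mm.

R ≈ 3.26 mm/hr; total ≈ 42 mm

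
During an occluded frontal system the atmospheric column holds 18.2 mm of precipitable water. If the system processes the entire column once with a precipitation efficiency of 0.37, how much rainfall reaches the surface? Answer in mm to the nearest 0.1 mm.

Rainfall = ε × PW = 0.37 × 18.2 = 6.7 mm.

rainfall ≈ 6.7 mm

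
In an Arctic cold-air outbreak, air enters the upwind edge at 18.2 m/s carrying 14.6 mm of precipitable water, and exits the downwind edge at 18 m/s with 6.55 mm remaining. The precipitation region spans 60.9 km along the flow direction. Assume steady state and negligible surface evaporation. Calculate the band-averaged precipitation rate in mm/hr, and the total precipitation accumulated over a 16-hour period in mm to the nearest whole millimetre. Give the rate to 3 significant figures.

R ≈ 8.74 mm/hr; total ≈ 140 mm

Column moisture flux per unit crosswind length is F = V × PW.
Inflow: F_in = 18.2 × 14.6 = 265.72 mm·m/s
Outflow: F_out = 18 × 6.55 = 117.9 mm·m/s
Steady-state rate R = (F_in − F_out)/L = (265.72 − 117.9) / 60900 m = 2.427e-03 mm/s.
R = 2.427e-03 × 3600 = 8.74 mm/hr.
Over 16 h: total = 8.74 × 16 = 139.84 ≈ 140 mm.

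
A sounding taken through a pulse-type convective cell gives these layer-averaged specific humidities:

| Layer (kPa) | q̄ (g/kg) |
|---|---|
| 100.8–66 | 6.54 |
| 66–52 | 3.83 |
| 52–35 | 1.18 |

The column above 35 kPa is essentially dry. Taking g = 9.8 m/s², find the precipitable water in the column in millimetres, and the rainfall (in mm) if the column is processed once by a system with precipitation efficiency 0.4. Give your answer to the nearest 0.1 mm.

Precipitable water is the column-integrated vapour mass per unit area: PW = (1/g) Σ q̄ Δp, with q in kg/kg and Δp in Pa (1 kg/m² of water = 1 mm).
Layer 100.8–66 kPa: Δp = 348 hPa = 34800 Pa, q̄ = 0.00654 kg/kg → 0.00654 × 34800 / 9.8 = 23.22 mm
Layer 66–52 kPa: Δp = 140 hPa = 14000 Pa, q̄ = 0.00383 kg/kg → 0.00383 × 14000 / 9.8 = 5.47 mm
Layer 52–35 kPa: Δp = 170 hPa = 17000 Pa, q̄ = 0.00118 kg/kg → 0.00118 × 17000 / 9.8 = 2.05 mm
PW = 23.22 + 5.47 + 2.05 = 30.74 ≈ 30.7 mm.
Rainfall = ε × PW = 0.4 × 30.7 = 12.3 mm.

PW ≈ 30.7 mm; rainfall ≈ 12.3 mm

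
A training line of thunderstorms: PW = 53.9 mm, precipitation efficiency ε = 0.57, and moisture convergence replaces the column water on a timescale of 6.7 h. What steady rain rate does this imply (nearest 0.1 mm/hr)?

Each overturning extracts ε × PW = 0.57 × 53.9 = 30.723 mm.
Rate = ε·PW / τ = 30.723 / 6.7 h = 4.6 mm/hr.

R ≈ 4.6 mm/hr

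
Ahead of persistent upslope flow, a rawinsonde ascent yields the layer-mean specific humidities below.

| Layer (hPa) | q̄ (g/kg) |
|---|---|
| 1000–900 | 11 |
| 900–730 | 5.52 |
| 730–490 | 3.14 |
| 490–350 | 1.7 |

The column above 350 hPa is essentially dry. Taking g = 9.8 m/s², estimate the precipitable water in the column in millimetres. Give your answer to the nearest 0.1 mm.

PW ≈ 30.9 mm

Precipitable water is the column-integrated vapour mass per unit area: PW = (1/g) Σ q̄ Δp, with q in kg/kg and Δp in Pa (1 kg/m² of water = 1 mm).
Layer 1000–900 hPa: Δp = 100 hPa = 10000 Pa, q̄ = 0.011 kg/kg → 0.011 × 10000 / 9.8 = 11.22 mm
Layer 900–730 hPa: Δp = 170 hPa = 17000 Pa, q̄ = 0.00552 kg/kg → 0.00552 × 17000 / 9.8 = 9.58 mm
Layer 730–490 hPa: Δp = 240 hPa = 24000 Pa, q̄ = 0.00314 kg/kg → 0.00314 × 24000 / 9.8 = 7.69 mm
Layer 490–350 hPa: Δp = 140 hPa = 14000 Pa, q̄ = 0.0017 kg/kg → 0.0017 × 14000 / 9.8 = 2.43 mm
PW = 11.22 + 9.58 + 7.69 + 2.43 = 30.92 ≈ 30.9 mm.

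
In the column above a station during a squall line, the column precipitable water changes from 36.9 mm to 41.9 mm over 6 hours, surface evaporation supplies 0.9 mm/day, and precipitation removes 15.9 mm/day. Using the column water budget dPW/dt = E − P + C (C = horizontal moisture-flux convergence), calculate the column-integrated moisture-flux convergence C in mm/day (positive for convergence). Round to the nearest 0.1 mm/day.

C ≈ 35.0 mm/day

dPW/dt = (41.9 − 36.9) mm / (6/24 day) = +20.000 mm/day.
C = dPW/dt − E + P = (+20.000) − 0.9 + 15.9 = 35.0 mm/day.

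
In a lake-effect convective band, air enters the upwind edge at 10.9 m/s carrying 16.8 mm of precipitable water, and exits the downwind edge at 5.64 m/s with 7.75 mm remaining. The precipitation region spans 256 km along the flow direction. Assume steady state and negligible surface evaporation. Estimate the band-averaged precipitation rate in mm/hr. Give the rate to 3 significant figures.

R ≈ 1.96 mm/hr

Column moisture flux per unit crosswind length is F = V × PW.
Inflow: F_in = 10.9 × 16.8 = 183.12 mm·m/s
Outflow: F_out = 5.64 × 7.75 = 43.71 mm·m/s
Steady-state rate R = (F_in − F_out)/L = (183.12 − 43.71) / 256000 m = 5.446e-04 mm/s.
R = 5.446e-04 × 3600 = 1.96 mm/hr.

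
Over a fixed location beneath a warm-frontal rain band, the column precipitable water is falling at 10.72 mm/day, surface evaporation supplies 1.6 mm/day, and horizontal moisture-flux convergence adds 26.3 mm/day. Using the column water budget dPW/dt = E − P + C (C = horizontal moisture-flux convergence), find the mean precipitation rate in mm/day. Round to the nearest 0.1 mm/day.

P ≈ 38.6 mm/day

dPW/dt = -10.72 mm/day.
P = E + C − dPW/dt = 1.6 + (26.3) − (-10.72) = 38.6 mm/day.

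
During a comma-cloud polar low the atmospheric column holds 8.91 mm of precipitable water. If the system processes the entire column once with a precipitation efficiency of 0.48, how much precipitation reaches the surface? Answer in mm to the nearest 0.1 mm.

Precipitation = ε × PW = 0.48 × 8.91 = 4.3 mm.

precipitation ≈ 4.3 mm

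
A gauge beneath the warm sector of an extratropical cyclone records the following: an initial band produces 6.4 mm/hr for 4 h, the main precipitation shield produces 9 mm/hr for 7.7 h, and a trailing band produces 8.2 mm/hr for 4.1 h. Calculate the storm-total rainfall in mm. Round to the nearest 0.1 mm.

Total = Σ Rᵢ Δtᵢ = 6.4 × 4 + 9 × 7.7 + 8.2 × 4.1
      = 25.6 + 69.3 + 33.62 = 128.5 mm.

total ≈ 128.5 mm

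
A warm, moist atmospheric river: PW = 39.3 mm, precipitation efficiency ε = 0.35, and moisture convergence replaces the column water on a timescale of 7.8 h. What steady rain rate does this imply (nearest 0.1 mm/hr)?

R ≈ 1.8 mm/hr

Each overturning extracts ε × PW = 0.35 × 39.3 = 13.755 mm.
Rate = ε·PW / τ = 13.755 / 7.8 h = 1.8 mm/hr.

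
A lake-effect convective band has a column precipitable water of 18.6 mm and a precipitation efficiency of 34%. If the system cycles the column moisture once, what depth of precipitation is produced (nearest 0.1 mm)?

precipitation ≈ 6.3 mm

Precipitation = ε × PW = 0.34 × 18.6 = 6.3 mm.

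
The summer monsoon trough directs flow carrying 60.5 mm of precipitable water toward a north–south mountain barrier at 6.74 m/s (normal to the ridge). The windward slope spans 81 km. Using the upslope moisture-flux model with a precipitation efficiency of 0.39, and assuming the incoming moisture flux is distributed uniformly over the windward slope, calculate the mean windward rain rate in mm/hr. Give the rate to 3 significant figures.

R ≈ 7.07 mm/hr

Incoming column moisture flux per unit ridge length: F = V × PW = 6.74 × 60.5 = 407.77 mm·m/s.
Spread over the 81 km slope with efficiency ε = 0.39: R = ε·F/W = 0.39 × 407.77 / 81000 m = 1.963e-03 mm/s.
R = 1.963e-03 × 3600 = 7.07 mm/hr.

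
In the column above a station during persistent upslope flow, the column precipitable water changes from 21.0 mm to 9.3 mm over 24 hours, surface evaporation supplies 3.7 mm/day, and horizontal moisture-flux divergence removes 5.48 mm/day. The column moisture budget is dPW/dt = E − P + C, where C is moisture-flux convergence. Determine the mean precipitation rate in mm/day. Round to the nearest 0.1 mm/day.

dPW/dt = (9.3 − 21.0) mm / (24/24 day) = -11.700 mm/day.
P = E + C − dPW/dt = 3.7 + (-5.48) − (-11.700) = 9.9 mm/day.

P ≈ 9.9 mm/day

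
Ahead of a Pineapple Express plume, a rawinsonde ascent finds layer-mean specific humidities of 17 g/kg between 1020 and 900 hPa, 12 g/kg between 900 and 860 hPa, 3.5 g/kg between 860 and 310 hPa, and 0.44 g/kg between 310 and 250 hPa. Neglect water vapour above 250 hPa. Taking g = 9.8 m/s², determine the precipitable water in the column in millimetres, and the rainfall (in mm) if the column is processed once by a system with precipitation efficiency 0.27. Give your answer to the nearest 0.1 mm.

PW ≈ 45.6 mm; rainfall ≈ 12.3 mm

Precipitable water is the column-integrated vapour mass per unit area: PW = (1/g) Σ q̄ Δp, with q in kg/kg and Δp in Pa (1 kg/m² of water = 1 mm).
Layer 1020–900 hPa: Δp = 120 hPa = 12000 Pa, q̄ = 0.017 kg/kg → 0.017 × 12000 / 9.8 = 20.82 mm
Layer 900–860 hPa: Δp = 40 hPa = 4000 Pa, q̄ = 0.012 kg/kg → 0.012 × 4000 / 9.8 = 4.90 mm
Layer 860–310 hPa: Δp = 550 hPa = 55000 Pa, q̄ = 0.0035 kg/kg → 0.0035 × 55000 / 9.8 = 19.64 mm
Layer 310–250 hPa: Δp = 60 hPa = 6000 Pa, q̄ = 0.00044 kg/kg → 0.00044 × 6000 / 9.8 = 0.27 mm
PW = 20.82 + 4.90 + 19.64 + 0.27 = 45.63 ≈ 45.6 mm.
Rainfall = ε × PW = 0.27 × 45.6 = 12.3 mm.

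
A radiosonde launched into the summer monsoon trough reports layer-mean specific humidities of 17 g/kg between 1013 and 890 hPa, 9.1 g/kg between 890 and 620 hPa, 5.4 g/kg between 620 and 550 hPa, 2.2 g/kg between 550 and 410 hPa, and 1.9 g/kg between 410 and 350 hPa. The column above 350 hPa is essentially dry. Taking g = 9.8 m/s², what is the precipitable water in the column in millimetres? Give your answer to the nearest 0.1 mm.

PW ≈ 54.6 mm

Precipitable water is the column-integrated vapour mass per unit area: PW = (1/g) Σ q̄ Δp, with q in kg/kg and Δp in Pa (1 kg/m² of water = 1 mm).
Layer 1013–890 hPa: Δp = 123 hPa = 12300 Pa, q̄ = 0.017 kg/kg → 0.017 × 12300 / 9.8 = 21.34 mm
Layer 890–620 hPa: Δp = 270 hPa = 27000 Pa, q̄ = 0.0091 kg/kg → 0.0091 × 27000 / 9.8 = 25.07 mm
Layer 620–550 hPa: Δp = 70 hPa = 7000 Pa, q̄ = 0.0054 kg/kg → 0.0054 × 7000 / 9.8 = 3.86 mm
Layer 550–410 hPa: Δp = 140 hPa = 14000 Pa, q̄ = 0.0022 kg/kg → 0.0022 × 14000 / 9.8 = 3.14 mm
Layer 410–350 hPa: Δp = 60 hPa = 6000 Pa, q̄ = 0.0019 kg/kg → 0.0019 × 6000 / 9.8 = 1.16 mm
PW = 21.34 + 25.07 + 3.86 + 3.14 + 1.16 = 54.57 ≈ 54.6 mm.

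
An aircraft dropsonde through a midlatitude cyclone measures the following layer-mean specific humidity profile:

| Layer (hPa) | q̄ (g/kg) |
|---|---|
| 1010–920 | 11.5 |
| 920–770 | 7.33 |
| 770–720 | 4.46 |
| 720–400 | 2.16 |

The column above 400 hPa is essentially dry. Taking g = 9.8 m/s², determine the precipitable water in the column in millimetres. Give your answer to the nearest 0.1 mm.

Precipitable water is the column-integrated vapour mass per unit area: PW = (1/g) Σ q̄ Δp, with q in kg/kg and Δp in Pa (1 kg/m² of water = 1 mm).
Layer 1010–920 hPa: Δp = 90 hPa = 9000 Pa, q̄ = 0.0115 kg/kg → 0.0115 × 9000 / 9.8 = 10.56 mm
Layer 920–770 hPa: Δp = 150 hPa = 15000 Pa, q̄ = 0.00733 kg/kg → 0.00733 × 15000 / 9.8 = 11.22 mm
Layer 770–720 hPa: Δp = 50 hPa = 5000 Pa, q̄ = 0.00446 kg/kg → 0.00446 × 5000 / 9.8 = 2.28 mm
Layer 720–400 hPa: Δp = 320 hPa = 32000 Pa, q̄ = 0.00216 kg/kg → 0.00216 × 32000 / 9.8 = 7.05 mm
PW = 10.56 + 11.22 + 2.28 + 7.05 = 31.11 ≈ 31.1 mm.

PW ≈ 31.1 mm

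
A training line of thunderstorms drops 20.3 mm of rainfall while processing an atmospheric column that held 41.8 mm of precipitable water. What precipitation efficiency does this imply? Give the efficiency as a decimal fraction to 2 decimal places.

ε = rainfall / PW = 20.3 / 41.8 = 0.49.

ε ≈ 0.49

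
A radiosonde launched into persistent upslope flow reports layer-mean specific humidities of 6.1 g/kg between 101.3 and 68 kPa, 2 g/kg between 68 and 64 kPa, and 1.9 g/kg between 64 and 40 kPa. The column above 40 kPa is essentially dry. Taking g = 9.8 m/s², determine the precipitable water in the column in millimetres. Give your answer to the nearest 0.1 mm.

Precipitable water is the column-integrated vapour mass per unit area: PW = (1/g) Σ q̄ Δp, with q in kg/kg and Δp in Pa (1 kg/m² of water = 1 mm).
Layer 101.3–68 kPa: Δp = 333 hPa = 33300 Pa, q̄ = 0.0061 kg/kg → 0.0061 × 33300 / 9.8 = 20.73 mm
Layer 68–64 kPa: Δp = 40 hPa = 4000 Pa, q̄ = 0.002 kg/kg → 0.002 × 4000 / 9.8 = 0.82 mm
Layer 64–40 kPa: Δp = 240 hPa = 24000 Pa, q̄ = 0.0019 kg/kg → 0.0019 × 24000 / 9.8 = 4.65 mm
PW = 20.73 + 0.82 + 4.65 = 26.20 ≈ 26.2 mm.

PW ≈ 26.2 mm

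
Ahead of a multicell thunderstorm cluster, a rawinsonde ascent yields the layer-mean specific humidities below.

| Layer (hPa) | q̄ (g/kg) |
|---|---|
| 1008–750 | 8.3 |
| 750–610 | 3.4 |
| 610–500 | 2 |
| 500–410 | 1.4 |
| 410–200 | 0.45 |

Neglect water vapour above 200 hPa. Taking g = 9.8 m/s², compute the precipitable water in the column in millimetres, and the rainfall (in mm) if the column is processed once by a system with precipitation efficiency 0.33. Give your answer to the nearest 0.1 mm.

PW ≈ 31.2 mm; rainfall ≈ 10.3 mm

Precipitable water is the column-integrated vapour mass per unit area: PW = (1/g) Σ q̄ Δp, with q in kg/kg and Δp in Pa (1 kg/m² of water = 1 mm).
Layer 1008–750 hPa: Δp = 258 hPa = 25800 Pa, q̄ = 0.0083 kg/kg → 0.0083 × 25800 / 9.8 = 21.85 mm
Layer 750–610 hPa: Δp = 140 hPa = 14000 Pa, q̄ = 0.0034 kg/kg → 0.0034 × 14000 / 9.8 = 4.86 mm
Layer 610–500 hPa: Δp = 110 hPa = 11000 Pa, q̄ = 0.002 kg/kg → 0.002 × 11000 / 9.8 = 2.24 mm
Layer 500–410 hPa: Δp = 90 hPa = 9000 Pa, q̄ = 0.0014 kg/kg → 0.0014 × 9000 / 9.8 = 1.29 mm
Layer 410–200 hPa: Δp = 210 hPa = 21000 Pa, q̄ = 0.00045 kg/kg → 0.00045 × 21000 / 9.8 = 0.96 mm
PW = 21.85 + 4.86 + 2.24 + 1.29 + 0.96 = 31.20 ≈ 31.2 mm.
Rainfall = ε × PW = 0.33 × 31.2 = 10.3 mm.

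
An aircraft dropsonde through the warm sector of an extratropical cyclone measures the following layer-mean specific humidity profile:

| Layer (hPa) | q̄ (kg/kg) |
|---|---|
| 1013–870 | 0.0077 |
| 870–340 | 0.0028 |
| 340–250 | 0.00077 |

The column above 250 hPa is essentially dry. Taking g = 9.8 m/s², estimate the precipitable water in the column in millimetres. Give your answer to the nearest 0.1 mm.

PW ≈ 27.1 mm

Precipitable water is the column-integrated vapour mass per unit area: PW = (1/g) Σ q̄ Δp, with q in kg/kg and Δp in Pa (1 kg/m² of water = 1 mm).
Layer 1013–870 hPa: Δp = 143 hPa = 14300 Pa, q̄ = 0.0077 kg/kg → 0.0077 × 14300 / 9.8 = 11.24 mm
Layer 870–340 hPa: Δp = 530 hPa = 53000 Pa, q̄ = 0.0028 kg/kg → 0.0028 × 53000 / 9.8 = 15.14 mm
Layer 340–250 hPa: Δp = 90 hPa = 9000 Pa, q̄ = 0.00077 kg/kg → 0.00077 × 9000 / 9.8 = 0.71 mm
PW = 11.24 + 15.14 + 0.71 = 27.09 ≈ 27.1 mm.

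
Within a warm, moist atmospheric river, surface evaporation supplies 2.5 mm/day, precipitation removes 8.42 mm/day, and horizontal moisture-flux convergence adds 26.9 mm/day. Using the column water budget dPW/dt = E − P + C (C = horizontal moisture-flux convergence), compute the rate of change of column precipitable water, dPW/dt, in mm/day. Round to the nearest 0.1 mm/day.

dPW/dt ≈ 21.0 mm/day

dPW/dt = E − P + C = 2.5 − 8.42 + (26.9) = 21.0 mm/day.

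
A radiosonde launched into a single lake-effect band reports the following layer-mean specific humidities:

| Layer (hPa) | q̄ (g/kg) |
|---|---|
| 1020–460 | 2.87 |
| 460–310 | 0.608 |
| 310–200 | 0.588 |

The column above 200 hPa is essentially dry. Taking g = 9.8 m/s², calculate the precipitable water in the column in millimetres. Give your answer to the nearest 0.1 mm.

Precipitable water is the column-integrated vapour mass per unit area: PW = (1/g) Σ q̄ Δp, with q in kg/kg and Δp in Pa (1 kg/m² of water = 1 mm).
Layer 1020–460 hPa: Δp = 560 hPa = 56000 Pa, q̄ = 0.00287 kg/kg → 0.00287 × 56000 / 9.8 = 16.40 mm
Layer 460–310 hPa: Δp = 150 hPa = 15000 Pa, q̄ = 0.000608 kg/kg → 0.000608 × 15000 / 9.8 = 0.93 mm
Layer 310–200 hPa: Δp = 110 hPa = 11000 Pa, q̄ = 0.000588 kg/kg → 0.000588 × 11000 / 9.8 = 0.66 mm
PW = 16.40 + 0.93 + 0.66 = 17.99 ≈ 18.0 mm.

PW ≈ 18.0 mm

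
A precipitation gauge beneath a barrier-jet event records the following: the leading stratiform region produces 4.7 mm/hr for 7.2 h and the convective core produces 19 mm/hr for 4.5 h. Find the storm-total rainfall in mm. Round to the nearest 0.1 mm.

total ≈ 119.3 mm

Total = Σ Rᵢ Δtᵢ = 4.7 × 7.2 + 19 × 4.5
      = 33.84 + 85.5 = 119.3 mm.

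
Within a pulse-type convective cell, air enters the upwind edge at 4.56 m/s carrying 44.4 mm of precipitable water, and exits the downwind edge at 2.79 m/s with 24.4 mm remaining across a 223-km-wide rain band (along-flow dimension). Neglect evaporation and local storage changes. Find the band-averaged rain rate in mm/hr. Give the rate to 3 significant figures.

R ≈ 2.17 mm/hr

Column moisture flux per unit crosswind length is F = V × PW.
Inflow: F_in = 4.56 × 44.4 = 202.464 mm·m/s
Outflow: F_out = 2.79 × 24.4 = 68.076 mm·m/s
Steady-state rate R = (F_in − F_out)/L = (202.464 − 68.076) / 223000 m = 6.026e-04 mm/s.
R = 6.026e-04 × 3600 = 2.17 mm/hr.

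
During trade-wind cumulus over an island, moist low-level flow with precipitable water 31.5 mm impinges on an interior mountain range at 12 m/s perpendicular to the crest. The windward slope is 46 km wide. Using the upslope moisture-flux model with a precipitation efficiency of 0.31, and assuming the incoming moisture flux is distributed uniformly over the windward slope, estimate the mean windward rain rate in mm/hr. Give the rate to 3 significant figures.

Incoming column moisture flux per unit ridge length: F = V × PW = 12 × 31.5 = 378 mm·m/s.
Spread over the 46 km slope with efficiency ε = 0.31: R = ε·F/W = 0.31 × 378 / 46000 m = 2.547e-03 mm/s.
R = 2.547e-03 × 3600 = 9.17 mm/hr.

R ≈ 9.17 mm/hr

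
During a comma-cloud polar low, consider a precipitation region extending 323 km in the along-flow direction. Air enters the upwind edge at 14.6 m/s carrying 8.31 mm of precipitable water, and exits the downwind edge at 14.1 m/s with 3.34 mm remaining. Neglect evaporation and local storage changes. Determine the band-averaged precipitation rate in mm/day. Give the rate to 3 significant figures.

R ≈ 19.9 mm/day

Column moisture flux per unit crosswind length is F = V × PW.
Inflow: F_in = 14.6 × 8.31 = 121.326 mm·m/s
Outflow: F_out = 14.1 × 3.34 = 47.094 mm·m/s
Steady-state rate R = (F_in − F_out)/L = (121.326 − 47.094) / 323000 m = 2.298e-04 mm/s.
R = 2.298e-04 × 3600 × 24 = 19.9 mm/day.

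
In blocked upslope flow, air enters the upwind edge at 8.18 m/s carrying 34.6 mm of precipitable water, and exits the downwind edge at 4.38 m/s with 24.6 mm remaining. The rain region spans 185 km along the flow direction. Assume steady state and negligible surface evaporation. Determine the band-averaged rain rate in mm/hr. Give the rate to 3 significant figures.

Column moisture flux per unit crosswind length is F = V × PW.
Inflow: F_in = 8.18 × 34.6 = 283.028 mm·m/s
Outflow: F_out = 4.38 × 24.6 = 107.748 mm·m/s
Steady-state rate R = (F_in − F_out)/L = (283.028 − 107.748) / 185000 m = 9.475e-04 mm/s.
R = 9.475e-04 × 3600 = 3.41 mm/hr.

R ≈ 3.41 mm/hr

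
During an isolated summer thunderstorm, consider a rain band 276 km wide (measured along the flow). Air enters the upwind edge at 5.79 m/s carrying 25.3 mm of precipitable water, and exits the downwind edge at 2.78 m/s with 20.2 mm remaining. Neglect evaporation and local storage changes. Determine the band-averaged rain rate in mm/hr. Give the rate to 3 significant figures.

R ≈ 1.18 mm/hr

Column moisture flux per unit crosswind length is F = V × PW.
Inflow: F_in = 5.79 × 25.3 = 146.487 mm·m/s
Outflow: F_out = 2.78 × 20.2 = 56.156 mm·m/s
Steady-state rate R = (F_in − F_out)/L = (146.487 − 56.156) / 276000 m = 3.273e-04 mm/s.
R = 3.273e-04 × 3600 = 1.18 mm/hr.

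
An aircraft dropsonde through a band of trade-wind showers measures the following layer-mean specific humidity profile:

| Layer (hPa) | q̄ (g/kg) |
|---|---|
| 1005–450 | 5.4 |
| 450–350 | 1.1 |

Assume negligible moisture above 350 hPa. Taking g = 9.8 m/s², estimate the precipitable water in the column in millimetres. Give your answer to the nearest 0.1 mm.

Precipitable water is the column-integrated vapour mass per unit area: PW = (1/g) Σ q̄ Δp, with q in kg/kg and Δp in Pa (1 kg/m² of water = 1 mm).
Layer 1005–450 hPa: Δp = 555 hPa = 55500 Pa, q̄ = 0.0054 kg/kg → 0.0054 × 55500 / 9.8 = 30.58 mm
Layer 450–350 hPa: Δp = 100 hPa = 10000 Pa, q̄ = 0.0011 kg/kg → 0.0011 × 10000 / 9.8 = 1.12 mm
PW = 30.58 + 1.12 = 31.70 ≈ 31.7 mm.

PW ≈ 31.7 mm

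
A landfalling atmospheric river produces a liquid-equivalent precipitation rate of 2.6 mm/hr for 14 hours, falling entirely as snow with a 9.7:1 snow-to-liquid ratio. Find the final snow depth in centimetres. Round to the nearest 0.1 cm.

snow depth ≈ 35.3 cm

Liquid-equivalent depth = 2.6 × 14 = 36.4 mm.
Snow depth = 36.4 mm × 9.7 = 353.08 mm = 35.3 cm.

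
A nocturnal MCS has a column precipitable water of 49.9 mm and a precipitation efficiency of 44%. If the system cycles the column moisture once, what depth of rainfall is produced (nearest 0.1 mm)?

Rainfall = ε × PW = 0.44 × 49.9 = 22.0 mm.

rainfall ≈ 22.0 mm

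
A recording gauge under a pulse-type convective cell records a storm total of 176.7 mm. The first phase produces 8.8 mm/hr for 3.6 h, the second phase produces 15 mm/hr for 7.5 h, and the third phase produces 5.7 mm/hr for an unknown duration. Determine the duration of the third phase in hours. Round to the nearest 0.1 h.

Known phases: 8.8 × 3.6 + 15 × 7.5 = 31.68 + 112.5 = 144.18 mm.
Remaining depth = 176.7 − 144.18 = 32.52 mm.
Duration = 32.52 / 5.7 = 5.7 h.

duration ≈ 5.7 h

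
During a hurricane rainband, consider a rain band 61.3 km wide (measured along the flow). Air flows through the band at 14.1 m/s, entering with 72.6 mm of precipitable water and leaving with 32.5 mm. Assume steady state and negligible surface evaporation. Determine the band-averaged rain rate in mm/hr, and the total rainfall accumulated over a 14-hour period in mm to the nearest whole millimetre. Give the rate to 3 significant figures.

Column moisture flux per unit crosswind length is F = V × PW.
Inflow: F_in = 14.1 × 72.6 = 1023.66 mm·m/s
Outflow: F_out = 14.1 × 32.5 = 458.25 mm·m/s
Steady-state rate R = (F_in − F_out)/L = (1023.66 − 458.25) / 61300 m = 9.224e-03 mm/s.
R = 9.224e-03 × 3600 = 33.2 mm/hr.
Over 14 h: total = 33.2 × 14 = 464.8 ≈ 465 mm.

R ≈ 33.2 mm/hr; total ≈ 465 mm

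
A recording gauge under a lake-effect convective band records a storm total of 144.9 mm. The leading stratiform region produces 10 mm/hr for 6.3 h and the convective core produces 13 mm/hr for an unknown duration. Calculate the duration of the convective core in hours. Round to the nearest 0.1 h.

duration ≈ 6.3 h

Known phases: 10 × 6.3 = 63 mm.
Remaining depth = 144.9 − 63 = 81.9 mm.
Duration = 81.9 / 13 = 6.3 h.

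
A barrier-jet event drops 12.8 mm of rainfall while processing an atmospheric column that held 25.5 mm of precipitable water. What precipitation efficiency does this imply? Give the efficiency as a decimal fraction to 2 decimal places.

ε = rainfall / PW = 12.8 / 25.5 = 0.50.

ε ≈ 0.50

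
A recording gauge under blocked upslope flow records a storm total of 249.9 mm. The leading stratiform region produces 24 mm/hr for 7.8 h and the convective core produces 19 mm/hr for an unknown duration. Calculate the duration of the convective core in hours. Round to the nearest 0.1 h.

duration ≈ 3.3 h

Known phases: 24 × 7.8 = 187.2 mm.
Remaining depth = 249.9 − 187.2 = 62.7 mm.
Duration = 62.7 / 19 = 3.3 h.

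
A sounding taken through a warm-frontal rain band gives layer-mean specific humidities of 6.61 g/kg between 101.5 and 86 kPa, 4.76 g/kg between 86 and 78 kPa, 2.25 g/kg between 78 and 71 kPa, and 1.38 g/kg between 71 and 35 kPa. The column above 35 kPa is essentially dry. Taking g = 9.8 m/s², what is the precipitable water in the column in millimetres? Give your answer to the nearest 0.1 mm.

PW ≈ 21.0 mm

Precipitable water is the column-integrated vapour mass per unit area: PW = (1/g) Σ q̄ Δp, with q in kg/kg and Δp in Pa (1 kg/m² of water = 1 mm).
Layer 101.5–86 kPa: Δp = 155 hPa = 15500 Pa, q̄ = 0.00661 kg/kg → 0.00661 × 15500 / 9.8 = 10.45 mm
Layer 86–78 kPa: Δp = 80 hPa = 8000 Pa, q̄ = 0.00476 kg/kg → 0.00476 × 8000 / 9.8 = 3.89 mm
Layer 78–71 kPa: Δp = 70 hPa = 7000 Pa, q̄ = 0.00225 kg/kg → 0.00225 × 7000 / 9.8 = 1.61 mm
Layer 71–35 kPa: Δp = 360 hPa = 36000 Pa, q̄ = 0.00138 kg/kg → 0.00138 × 36000 / 9.8 = 5.07 mm
PW = 10.45 + 3.89 + 1.61 + 5.07 = 21.02 ≈ 21.0 mm.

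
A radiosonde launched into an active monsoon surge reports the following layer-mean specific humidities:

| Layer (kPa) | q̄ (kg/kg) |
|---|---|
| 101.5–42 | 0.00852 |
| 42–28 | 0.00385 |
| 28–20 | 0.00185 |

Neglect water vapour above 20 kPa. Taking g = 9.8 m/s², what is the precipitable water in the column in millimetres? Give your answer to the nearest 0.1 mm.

PW ≈ 58.7 mm

Precipitable water is the column-integrated vapour mass per unit area: PW = (1/g) Σ q̄ Δp, with q in kg/kg and Δp in Pa (1 kg/m² of water = 1 mm).
Layer 101.5–42 kPa: Δp = 595 hPa = 59500 Pa, q̄ = 0.00852 kg/kg → 0.00852 × 59500 / 9.8 = 51.73 mm
Layer 42–28 kPa: Δp = 140 hPa = 14000 Pa, q̄ = 0.00385 kg/kg → 0.00385 × 14000 / 9.8 = 5.50 mm
Layer 28–20 kPa: Δp = 80 hPa = 8000 Pa, q̄ = 0.00185 kg/kg → 0.00185 × 8000 / 9.8 = 1.51 mm
PW = 51.73 + 5.50 + 1.51 = 58.74 ≈ 58.7 mm.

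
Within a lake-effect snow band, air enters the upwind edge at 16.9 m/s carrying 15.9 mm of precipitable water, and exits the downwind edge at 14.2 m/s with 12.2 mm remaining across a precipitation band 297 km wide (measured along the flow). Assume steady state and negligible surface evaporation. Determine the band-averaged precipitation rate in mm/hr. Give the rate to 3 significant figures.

R ≈ 1.16 mm/hr

Column moisture flux per unit crosswind length is F = V × PW.
Inflow: F_in = 16.9 × 15.9 = 268.71 mm·m/s
Outflow: F_out = 14.2 × 12.2 = 173.24 mm·m/s
Steady-state rate R = (F_in − F_out)/L = (268.71 − 173.24) / 297000 m = 3.214e-04 mm/s.
R = 3.214e-04 × 3600 = 1.16 mm/hr.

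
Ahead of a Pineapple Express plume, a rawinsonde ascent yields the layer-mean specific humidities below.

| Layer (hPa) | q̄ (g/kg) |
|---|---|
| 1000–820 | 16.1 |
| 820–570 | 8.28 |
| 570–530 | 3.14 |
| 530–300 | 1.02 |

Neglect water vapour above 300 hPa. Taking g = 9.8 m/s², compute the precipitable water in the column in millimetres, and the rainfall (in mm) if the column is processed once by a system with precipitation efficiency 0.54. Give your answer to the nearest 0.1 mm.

Precipitable water is the column-integrated vapour mass per unit area: PW = (1/g) Σ q̄ Δp, with q in kg/kg and Δp in Pa (1 kg/m² of water = 1 mm).
Layer 1000–820 hPa: Δp = 180 hPa = 18000 Pa, q̄ = 0.0161 kg/kg → 0.0161 × 18000 / 9.8 = 29.57 mm
Layer 820–570 hPa: Δp = 250 hPa = 25000 Pa, q̄ = 0.00828 kg/kg → 0.00828 × 25000 / 9.8 = 21.12 mm
Layer 570–530 hPa: Δp = 40 hPa = 4000 Pa, q̄ = 0.00314 kg/kg → 0.00314 × 4000 / 9.8 = 1.28 mm
Layer 530–300 hPa: Δp = 230 hPa = 23000 Pa, q̄ = 0.00102 kg/kg → 0.00102 × 23000 / 9.8 = 2.39 mm
PW = 29.57 + 21.12 + 1.28 + 2.39 = 54.36 ≈ 54.4 mm.
Rainfall = ε × PW = 0.54 × 54.4 = 29.4 mm.

PW ≈ 54.4 mm; rainfall ≈ 29.4 mm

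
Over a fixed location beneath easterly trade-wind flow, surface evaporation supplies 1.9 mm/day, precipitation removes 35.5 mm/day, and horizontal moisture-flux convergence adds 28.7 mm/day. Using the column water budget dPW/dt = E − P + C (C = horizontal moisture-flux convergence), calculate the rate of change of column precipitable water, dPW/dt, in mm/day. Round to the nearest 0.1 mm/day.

dPW/dt ≈ -4.9 mm/day

dPW/dt = E − P + C = 1.9 − 35.5 + (28.7) = -4.9 mm/day.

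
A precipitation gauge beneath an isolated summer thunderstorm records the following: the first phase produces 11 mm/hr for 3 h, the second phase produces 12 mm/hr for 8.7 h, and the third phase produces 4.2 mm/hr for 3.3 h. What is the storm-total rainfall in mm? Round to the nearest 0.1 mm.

Total = Σ Rᵢ Δtᵢ = 11 × 3 + 12 × 8.7 + 4.2 × 3.3
      = 33 + 104.4 + 13.86 = 151.3 mm.

total ≈ 151.3 mm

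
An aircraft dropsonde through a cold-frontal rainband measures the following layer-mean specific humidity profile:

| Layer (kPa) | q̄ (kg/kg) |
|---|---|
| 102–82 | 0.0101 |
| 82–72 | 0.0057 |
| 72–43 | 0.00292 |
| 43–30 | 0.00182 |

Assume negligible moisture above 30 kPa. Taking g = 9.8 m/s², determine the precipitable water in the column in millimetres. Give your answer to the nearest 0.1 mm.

Precipitable water is the column-integrated vapour mass per unit area: PW = (1/g) Σ q̄ Δp, with q in kg/kg and Δp in Pa (1 kg/m² of water = 1 mm).
Layer 102–82 kPa: Δp = 200 hPa = 20000 Pa, q̄ = 0.0101 kg/kg → 0.0101 × 20000 / 9.8 = 20.61 mm
Layer 82–72 kPa: Δp = 100 hPa = 10000 Pa, q̄ = 0.0057 kg/kg → 0.0057 × 10000 / 9.8 = 5.82 mm
Layer 72–43 kPa: Δp = 290 hPa = 29000 Pa, q̄ = 0.00292 kg/kg → 0.00292 × 29000 / 9.8 = 8.64 mm
Layer 43–30 kPa: Δp = 130 hPa = 13000 Pa, q̄ = 0.00182 kg/kg → 0.00182 × 13000 / 9.8 = 2.41 mm
PW = 20.61 + 5.82 + 8.64 + 2.41 = 37.48 ≈ 37.5 mm.

PW ≈ 37.5 mm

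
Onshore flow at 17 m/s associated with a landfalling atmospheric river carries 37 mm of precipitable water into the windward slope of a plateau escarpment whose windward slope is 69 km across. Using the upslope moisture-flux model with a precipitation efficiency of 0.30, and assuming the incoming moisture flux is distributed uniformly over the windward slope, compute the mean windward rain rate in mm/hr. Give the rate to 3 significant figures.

R ≈ 9.85 mm/hr

Incoming column moisture flux per unit ridge length: F = V × PW = 17 × 37 = 629 mm·m/s.
Spread over the 69 km slope with efficiency ε = 0.30: R = ε·F/W = 0.30 × 629 / 69000 m = 2.735e-03 mm/s.
R = 2.735e-03 × 3600 = 9.85 mm/hr.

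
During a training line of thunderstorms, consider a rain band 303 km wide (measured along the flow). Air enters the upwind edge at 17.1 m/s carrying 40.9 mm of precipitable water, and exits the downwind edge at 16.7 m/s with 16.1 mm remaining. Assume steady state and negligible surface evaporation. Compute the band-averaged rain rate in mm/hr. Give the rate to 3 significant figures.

R ≈ 5.12 mm/hr

Column moisture flux per unit crosswind length is F = V × PW.
Inflow: F_in = 17.1 × 40.9 = 699.39 mm·m/s
Outflow: F_out = 16.7 × 16.1 = 268.87 mm·m/s
Steady-state rate R = (F_in − F_out)/L = (699.39 − 268.87) / 303000 m = 1.421e-03 mm/s.
R = 1.421e-03 × 3600 = 5.12 mm/hr.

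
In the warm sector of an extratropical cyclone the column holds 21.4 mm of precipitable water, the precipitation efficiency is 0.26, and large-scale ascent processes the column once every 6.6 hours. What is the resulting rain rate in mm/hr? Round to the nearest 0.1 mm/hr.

Each overturning extracts ε × PW = 0.26 × 21.4 = 5.564 mm.
Rate = ε·PW / τ = 5.564 / 6.6 h = 0.8 mm/hr.

R ≈ 0.8 mm/hr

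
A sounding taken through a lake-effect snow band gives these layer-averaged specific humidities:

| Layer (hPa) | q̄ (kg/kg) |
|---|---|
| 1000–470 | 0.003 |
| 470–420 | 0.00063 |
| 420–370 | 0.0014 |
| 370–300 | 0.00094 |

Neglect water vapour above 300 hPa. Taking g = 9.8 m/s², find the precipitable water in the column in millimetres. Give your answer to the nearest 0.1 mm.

Precipitable water is the column-integrated vapour mass per unit area: PW = (1/g) Σ q̄ Δp, with q in kg/kg and Δp in Pa (1 kg/m² of water = 1 mm).
Layer 1000–470 hPa: Δp = 530 hPa = 53000 Pa, q̄ = 0.003 kg/kg → 0.003 × 53000 / 9.8 = 16.22 mm
Layer 470–420 hPa: Δp = 50 hPa = 5000 Pa, q̄ = 0.00063 kg/kg → 0.00063 × 5000 / 9.8 = 0.32 mm
Layer 420–370 hPa: Δp = 50 hPa = 5000 Pa, q̄ = 0.0014 kg/kg → 0.0014 × 5000 / 9.8 = 0.71 mm
Layer 370–300 hPa: Δp = 70 hPa = 7000 Pa, q̄ = 0.00094 kg/kg → 0.00094 × 7000 / 9.8 = 0.67 mm
PW = 16.22 + 0.32 + 0.71 + 0.67 = 17.92 ≈ 17.9 mm.

PW ≈ 17.9 mm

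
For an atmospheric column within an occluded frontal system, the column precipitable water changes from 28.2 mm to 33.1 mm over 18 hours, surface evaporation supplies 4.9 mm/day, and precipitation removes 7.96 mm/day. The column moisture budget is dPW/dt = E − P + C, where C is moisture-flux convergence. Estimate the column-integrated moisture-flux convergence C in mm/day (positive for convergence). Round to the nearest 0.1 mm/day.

C ≈ 9.6 mm/day

dPW/dt = (33.1 − 28.2) mm / (18/24 day) = +6.533 mm/day.
C = dPW/dt − E + P = (+6.533) − 4.9 + 7.96 = 9.6 mm/day.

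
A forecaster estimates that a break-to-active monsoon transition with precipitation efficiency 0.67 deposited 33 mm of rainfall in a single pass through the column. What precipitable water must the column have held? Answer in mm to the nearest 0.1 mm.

PW = rainfall / ε = 33 / 0.67 = 49.3 mm.

PW ≈ 49.3 mm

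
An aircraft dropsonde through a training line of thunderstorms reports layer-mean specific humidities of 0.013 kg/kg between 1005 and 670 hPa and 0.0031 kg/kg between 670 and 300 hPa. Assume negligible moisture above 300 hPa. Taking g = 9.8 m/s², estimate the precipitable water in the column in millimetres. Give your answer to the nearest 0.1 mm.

Precipitable water is the column-integrated vapour mass per unit area: PW = (1/g) Σ q̄ Δp, with q in kg/kg and Δp in Pa (1 kg/m² of water = 1 mm).
Layer 1005–670 hPa: Δp = 335 hPa = 33500 Pa, q̄ = 0.013 kg/kg → 0.013 × 33500 / 9.8 = 44.44 mm
Layer 670–300 hPa: Δp = 370 hPa = 37000 Pa, q̄ = 0.0031 kg/kg → 0.0031 × 37000 / 9.8 = 11.70 mm
PW = 44.44 + 11.70 = 56.14 ≈ 56.1 mm.

PW ≈ 56.1 mm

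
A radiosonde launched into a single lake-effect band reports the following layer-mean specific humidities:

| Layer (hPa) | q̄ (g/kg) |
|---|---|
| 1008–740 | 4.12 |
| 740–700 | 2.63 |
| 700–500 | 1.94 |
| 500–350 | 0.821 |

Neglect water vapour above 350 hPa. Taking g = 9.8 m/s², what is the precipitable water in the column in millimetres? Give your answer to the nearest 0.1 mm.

PW ≈ 17.6 mm

Precipitable water is the column-integrated vapour mass per unit area: PW = (1/g) Σ q̄ Δp, with q in kg/kg and Δp in Pa (1 kg/m² of water = 1 mm).
Layer 1008–740 hPa: Δp = 268 hPa = 26800 Pa, q̄ = 0.00412 kg/kg → 0.00412 × 26800 / 9.8 = 11.27 mm
Layer 740–700 hPa: Δp = 40 hPa = 4000 Pa, q̄ = 0.00263 kg/kg → 0.00263 × 4000 / 9.8 = 1.07 mm
Layer 700–500 hPa: Δp = 200 hPa = 20000 Pa, q̄ = 0.00194 kg/kg → 0.00194 × 20000 / 9.8 = 3.96 mm
Layer 500–350 hPa: Δp = 150 hPa = 15000 Pa, q̄ = 0.000821 kg/kg → 0.000821 × 15000 / 9.8 = 1.26 mm
PW = 11.27 + 1.07 + 3.96 + 1.26 = 17.56 ≈ 17.6 mm.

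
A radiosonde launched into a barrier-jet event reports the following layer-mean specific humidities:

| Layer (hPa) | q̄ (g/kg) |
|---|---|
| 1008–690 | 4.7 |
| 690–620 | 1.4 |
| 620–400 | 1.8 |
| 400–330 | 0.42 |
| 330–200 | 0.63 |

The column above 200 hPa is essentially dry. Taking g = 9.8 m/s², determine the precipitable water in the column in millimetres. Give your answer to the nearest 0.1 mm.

PW ≈ 21.4 mm

Precipitable water is the column-integrated vapour mass per unit area: PW = (1/g) Σ q̄ Δp, with q in kg/kg and Δp in Pa (1 kg/m² of water = 1 mm).
Layer 1008–690 hPa: Δp = 318 hPa = 31800 Pa, q̄ = 0.0047 kg/kg → 0.0047 × 31800 / 9.8 = 15.25 mm
Layer 690–620 hPa: Δp = 70 hPa = 7000 Pa, q̄ = 0.0014 kg/kg → 0.0014 × 7000 / 9.8 = 1.00 mm
Layer 620–400 hPa: Δp = 220 hPa = 22000 Pa, q̄ = 0.0018 kg/kg → 0.0018 × 22000 / 9.8 = 4.04 mm
Layer 400–330 hPa: Δp = 70 hPa = 7000 Pa, q̄ = 0.00042 kg/kg → 0.00042 × 7000 / 9.8 = 0.30 mm
Layer 330–200 hPa: Δp = 130 hPa = 13000 Pa, q̄ = 0.00063 kg/kg → 0.00063 × 13000 / 9.8 = 0.84 mm
PW = 15.25 + 1.00 + 4.04 + 0.30 + 0.84 = 21.43 ≈ 21.4 mm.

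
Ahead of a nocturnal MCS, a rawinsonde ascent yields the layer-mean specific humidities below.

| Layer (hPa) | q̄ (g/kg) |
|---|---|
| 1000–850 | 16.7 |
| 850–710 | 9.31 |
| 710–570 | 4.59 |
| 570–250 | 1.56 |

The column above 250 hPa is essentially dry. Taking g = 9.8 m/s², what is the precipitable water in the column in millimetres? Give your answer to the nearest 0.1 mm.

Precipitable water is the column-integrated vapour mass per unit area: PW = (1/g) Σ q̄ Δp, with q in kg/kg and Δp in Pa (1 kg/m² of water = 1 mm).
Layer 1000–850 hPa: Δp = 150 hPa = 15000 Pa, q̄ = 0.0167 kg/kg → 0.0167 × 15000 / 9.8 = 25.56 mm
Layer 850–710 hPa: Δp = 140 hPa = 14000 Pa, q̄ = 0.00931 kg/kg → 0.00931 × 14000 / 9.8 = 13.30 mm
Layer 710–570 hPa: Δp = 140 hPa = 14000 Pa, q̄ = 0.00459 kg/kg → 0.00459 × 14000 / 9.8 = 6.56 mm
Layer 570–250 hPa: Δp = 320 hPa = 32000 Pa, q̄ = 0.00156 kg/kg → 0.00156 × 32000 / 9.8 = 5.09 mm
PW = 25.56 + 13.30 + 6.56 + 5.09 = 50.51 ≈ 50.5 mm.

PW ≈ 50.5 mm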